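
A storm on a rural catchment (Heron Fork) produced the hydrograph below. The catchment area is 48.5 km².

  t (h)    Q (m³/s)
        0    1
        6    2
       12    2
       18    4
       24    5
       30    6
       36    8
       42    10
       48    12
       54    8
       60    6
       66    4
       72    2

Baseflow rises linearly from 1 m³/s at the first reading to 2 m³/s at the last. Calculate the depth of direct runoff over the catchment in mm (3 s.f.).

Direct runoff: 0.00, 0.92, 0.83, 2.75, 3.67, 4.58, 6.50, 8.42, 10.33, 6.25, 4.17, 2.08, 0.00 m³/s; ΣQ_DR = 50.50 m³/s.
V = ΣQ_DR · Δt = 50.50 × 21600 s = 1.091 × 10^6 m³.
Over A = 48.5 km², depth = V / A = 22.5 mm.

d ≈ 22.5 mm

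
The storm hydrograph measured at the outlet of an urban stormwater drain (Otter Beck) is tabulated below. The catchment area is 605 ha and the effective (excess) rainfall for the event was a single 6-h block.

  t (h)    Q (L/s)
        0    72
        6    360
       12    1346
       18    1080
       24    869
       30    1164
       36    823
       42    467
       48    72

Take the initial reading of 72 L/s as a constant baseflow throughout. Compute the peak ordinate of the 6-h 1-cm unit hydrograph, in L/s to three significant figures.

U_p ≈ 637 L/s

Direct runoff: 0.0, 288.0, 1274.0, 1008.0, 797.0, 1092.0, 751.0, 395.0, 0.0 L/s; ΣQ_DR = 5605 L/s, peak = 1274.0 L/s.
Runoff depth d = ΣQ_DR·Δt / A = 5605 × 21600 / (605 ha) = 20.01 mm.
The 1-cm UH is the DRH scaled by (10 mm)/d, so U_p = 1274.0 × 10/20.01 = 637 L/s.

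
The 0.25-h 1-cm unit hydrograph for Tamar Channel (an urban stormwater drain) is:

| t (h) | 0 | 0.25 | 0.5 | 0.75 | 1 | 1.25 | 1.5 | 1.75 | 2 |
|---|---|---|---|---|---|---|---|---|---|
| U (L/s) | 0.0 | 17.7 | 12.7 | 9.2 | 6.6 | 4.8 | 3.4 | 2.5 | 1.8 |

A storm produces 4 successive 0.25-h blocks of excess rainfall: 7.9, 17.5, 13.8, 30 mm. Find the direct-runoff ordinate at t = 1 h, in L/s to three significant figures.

By discrete convolution, Q_j = Σ (P_i / 10 mm) · U_{j−i}.
At t = 1 h (j=4): Q = (7.9/10)·6.6 + (17.5/10)·9.2 + (13.8/10)·12.7 + (30/10)·17.7 = 91.9 L/s.

Q ≈ 91.9 L/s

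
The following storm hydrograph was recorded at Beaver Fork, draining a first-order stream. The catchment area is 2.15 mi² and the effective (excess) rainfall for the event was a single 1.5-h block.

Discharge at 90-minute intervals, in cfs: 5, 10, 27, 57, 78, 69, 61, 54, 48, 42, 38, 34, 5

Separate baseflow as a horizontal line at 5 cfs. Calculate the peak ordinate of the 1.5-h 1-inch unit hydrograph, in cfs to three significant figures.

Direct runoff: 0.0, 5.0, 22.0, 52.0, 73.0, 64.0, 56.0, 49.0, 43.0, 37.0, 33.0, 29.0, 0.0 cfs; ΣQ_DR = 463.0 cfs, peak = 73.0 cfs.
Runoff depth d = ΣQ_DR·Δt / A = 463.0 × 5400 / (2.15 mi²) = 0.5006 in.
The 1-inch UH is the DRH scaled by (1 in)/d, so U_p = 73.0 × 1/0.5006 = 146 cfs.

U_p ≈ 146 cfs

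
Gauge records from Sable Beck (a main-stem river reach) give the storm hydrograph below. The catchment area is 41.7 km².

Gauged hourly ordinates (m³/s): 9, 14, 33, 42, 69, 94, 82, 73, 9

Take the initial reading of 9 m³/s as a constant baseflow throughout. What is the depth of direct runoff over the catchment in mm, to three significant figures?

d ≈ 29.7 mm

Direct runoff: 0.0, 5.0, 24.0, 33.0, 60.0, 85.0, 73.0, 64.0, 0.0 m³/s; ΣQ_DR = 344.0 m³/s.
V = ΣQ_DR · Δt = 344.0 × 3600 s = 1.238 × 10^6 m³.
Over A = 41.7 km², depth = V / A = 29.7 mm.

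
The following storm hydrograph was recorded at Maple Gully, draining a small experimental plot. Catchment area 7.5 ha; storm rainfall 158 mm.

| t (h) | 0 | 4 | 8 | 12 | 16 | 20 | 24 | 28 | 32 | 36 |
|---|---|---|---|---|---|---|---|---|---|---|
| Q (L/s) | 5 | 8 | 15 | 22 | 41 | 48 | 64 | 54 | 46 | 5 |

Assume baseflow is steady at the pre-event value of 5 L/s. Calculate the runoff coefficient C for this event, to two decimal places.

C ≈ 0.31

ΣQ_DR = 258.0 L/s; V = ΣQ_DR·Δt = 3.715 × 10^6 L.
Runoff depth d = V / A = 49.54 mm.
C = d / P = 49.54 / 158 = 0.31.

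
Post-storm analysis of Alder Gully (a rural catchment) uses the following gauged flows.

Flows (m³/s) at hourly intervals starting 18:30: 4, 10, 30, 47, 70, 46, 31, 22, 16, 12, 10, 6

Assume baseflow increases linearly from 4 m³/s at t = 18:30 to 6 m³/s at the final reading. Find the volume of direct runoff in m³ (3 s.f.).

V ≈ 8.78 × 10^5 m³

Direct-runoff ordinates (Q − Q_b): 0.00, 5.82, 25.64, 42.45, 65.27, 41.09, 25.91, 16.73, 10.55, 6.36, 4.18, 0.00 m³/s.
ΣQ_DR = 244.0 m³/s.
With Δt = 1 h = 3600 s, V = ΣQ_DR · Δt = 244.0 × 3600 = 8.78 × 10^5 m³.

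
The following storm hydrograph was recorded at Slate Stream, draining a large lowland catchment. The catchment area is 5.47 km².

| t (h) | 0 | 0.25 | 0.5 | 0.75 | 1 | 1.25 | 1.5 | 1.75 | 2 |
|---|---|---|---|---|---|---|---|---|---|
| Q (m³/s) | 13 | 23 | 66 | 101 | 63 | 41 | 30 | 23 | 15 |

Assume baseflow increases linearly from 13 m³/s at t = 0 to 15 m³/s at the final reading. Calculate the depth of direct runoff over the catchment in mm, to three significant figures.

d ≈ 41.0 mm

Direct runoff: 0.00, 9.75, 52.50, 87.25, 49.00, 26.75, 15.50, 8.25, 0.00 m³/s; ΣQ_DR = 249.0 m³/s.
V = ΣQ_DR · Δt = 249.0 × 900 s = 2.241 × 10^5 m³.
Over A = 5.47 km², depth = V / A = 41.0 mm.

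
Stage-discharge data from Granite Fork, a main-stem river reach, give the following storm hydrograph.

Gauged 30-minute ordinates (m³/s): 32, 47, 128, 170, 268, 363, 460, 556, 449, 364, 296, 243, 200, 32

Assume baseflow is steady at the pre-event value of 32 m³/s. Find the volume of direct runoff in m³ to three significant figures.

V ≈ 5.69 × 10^6 m³

Direct-runoff ordinates (Q − Q_b): 0.0, 15.0, 96.0, 138.0, 236.0, 331.0, 428.0, 524.0, 417.0, 332.0, 264.0, 211.0, 168.0, 0.0 m³/s.
ΣQ_DR = 3160 m³/s.
With Δt = 0.5 h = 1800 s, V = ΣQ_DR · Δt = 3160 × 1800 = 5.69 × 10^6 m³.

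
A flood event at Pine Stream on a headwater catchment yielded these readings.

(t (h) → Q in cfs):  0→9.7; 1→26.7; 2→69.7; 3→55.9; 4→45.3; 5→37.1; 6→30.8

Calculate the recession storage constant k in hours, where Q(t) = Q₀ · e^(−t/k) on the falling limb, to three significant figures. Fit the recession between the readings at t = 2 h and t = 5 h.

k ≈ 4.76 h

On the falling limb, Q drops from 69.7 to 37.1 cfs between t = 2 h and t = 5 h (Δt = 3 h).
k = −Δt / ln(Q₂/Q₁) = −3 / ln(37.1/69.7) = 4.76 h.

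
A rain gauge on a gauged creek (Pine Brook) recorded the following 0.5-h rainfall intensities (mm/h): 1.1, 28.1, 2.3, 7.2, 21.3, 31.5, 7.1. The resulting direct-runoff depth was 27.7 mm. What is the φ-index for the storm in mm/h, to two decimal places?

φ ≈ 8.50 mm/h

Only the 3 blocks with intensity above φ contribute runoff: 28.1, 21.3, 31.5 mm/h.
Σ(I−φ)·Δt = d  ⇒  (28.1+21.3+31.5 − 3φ)·0.5 = 27.7
φ = (80.90 − 27.7/0.5) / 3 = 8.50 mm/h.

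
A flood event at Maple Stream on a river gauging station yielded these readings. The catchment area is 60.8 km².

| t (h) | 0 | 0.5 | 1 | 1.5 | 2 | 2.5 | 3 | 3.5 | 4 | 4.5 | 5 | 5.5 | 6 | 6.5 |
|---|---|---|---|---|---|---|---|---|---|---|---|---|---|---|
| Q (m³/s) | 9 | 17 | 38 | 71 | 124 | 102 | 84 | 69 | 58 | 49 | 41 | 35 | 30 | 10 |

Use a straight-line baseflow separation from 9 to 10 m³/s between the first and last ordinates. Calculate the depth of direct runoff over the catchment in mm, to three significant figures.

Direct runoff: 0.00, 7.92, 28.85, 61.77, 114.69, 92.62, 74.54, 59.46, 48.38, 39.31, 31.23, 25.15, 20.08, 0.00 m³/s; ΣQ_DR = 604.0 m³/s.
V = ΣQ_DR · Δt = 604.0 × 1800 s = 1.087 × 10^6 m³.
Over A = 60.8 km², depth = V / A = 17.9 mm.

d ≈ 17.9 mm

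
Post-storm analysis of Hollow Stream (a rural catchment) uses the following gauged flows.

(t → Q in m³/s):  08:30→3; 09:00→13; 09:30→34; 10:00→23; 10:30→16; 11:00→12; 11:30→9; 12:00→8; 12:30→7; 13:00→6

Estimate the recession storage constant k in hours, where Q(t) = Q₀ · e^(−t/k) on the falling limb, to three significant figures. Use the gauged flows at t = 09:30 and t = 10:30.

On the falling limb, Q drops from 34 to 16 m³/s between t = 09:30 and t = 10:30 (Δt = 1 h).
k = −Δt / ln(Q₂/Q₁) = −1 / ln(16/34) = 1.33 h.

k ≈ 1.33 h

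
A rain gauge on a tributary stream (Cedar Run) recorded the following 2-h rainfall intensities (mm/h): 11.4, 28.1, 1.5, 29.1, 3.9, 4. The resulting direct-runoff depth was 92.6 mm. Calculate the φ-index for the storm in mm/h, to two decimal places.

Only the 3 blocks with intensity above φ contribute runoff: 11.4, 28.1, 29.1 mm/h.
Σ(I−φ)·Δt = d  ⇒  (11.4+28.1+29.1 − 3φ)·2 = 92.6
φ = (68.60 − 92.6/2) / 3 = 7.43 mm/h.

φ ≈ 7.43 mm/h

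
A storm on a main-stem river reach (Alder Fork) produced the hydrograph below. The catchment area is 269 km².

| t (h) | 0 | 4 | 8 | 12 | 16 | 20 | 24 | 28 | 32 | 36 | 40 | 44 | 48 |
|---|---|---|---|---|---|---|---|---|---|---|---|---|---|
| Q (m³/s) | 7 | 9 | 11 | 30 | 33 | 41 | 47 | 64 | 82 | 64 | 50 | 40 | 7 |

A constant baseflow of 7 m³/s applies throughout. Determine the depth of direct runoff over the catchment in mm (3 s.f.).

d ≈ 21.1 mm

Direct runoff: 0.0, 2.0, 4.0, 23.0, 26.0, 34.0, 40.0, 57.0, 75.0, 57.0, 43.0, 33.0, 0.0 m³/s; ΣQ_DR = 394.0 m³/s.
V = ΣQ_DR · Δt = 394.0 × 14400 s = 5.674 × 10^6 m³.
Over A = 269 km², depth = V / A = 21.1 mm.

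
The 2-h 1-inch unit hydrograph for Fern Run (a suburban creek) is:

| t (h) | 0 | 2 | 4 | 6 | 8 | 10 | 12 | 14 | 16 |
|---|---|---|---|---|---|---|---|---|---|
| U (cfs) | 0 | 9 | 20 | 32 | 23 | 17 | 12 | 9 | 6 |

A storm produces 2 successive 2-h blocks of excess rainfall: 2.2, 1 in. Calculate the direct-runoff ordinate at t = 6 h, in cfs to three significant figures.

By discrete convolution, Q_j = Σ (P_i / 1 in) · U_{j−i}.
At t = 6 h (j=3): Q = (2.2/1)·32 + (1/1)·20 = 90.4 cfs.

Q ≈ 90.4 cfs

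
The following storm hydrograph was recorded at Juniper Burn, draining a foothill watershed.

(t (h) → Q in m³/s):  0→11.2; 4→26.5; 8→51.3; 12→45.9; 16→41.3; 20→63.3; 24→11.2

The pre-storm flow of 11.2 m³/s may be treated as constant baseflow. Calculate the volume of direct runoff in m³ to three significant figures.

Direct-runoff ordinates (Q − Q_b): 0.0, 15.3, 40.1, 34.7, 30.1, 52.1, 0.0 m³/s.
ΣQ_DR = 172.3 m³/s.
With Δt = 4 h = 14400 s, V = ΣQ_DR · Δt = 172.3 × 14400 = 2.48 × 10^6 m³.

V ≈ 2.48 × 10^6 m³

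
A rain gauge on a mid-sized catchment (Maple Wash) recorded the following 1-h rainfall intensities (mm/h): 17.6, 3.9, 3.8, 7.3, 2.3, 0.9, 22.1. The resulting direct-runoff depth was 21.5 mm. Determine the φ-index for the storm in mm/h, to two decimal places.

Only the 2 blocks with intensity above φ contribute runoff: 17.6, 22.1 mm/h.
Σ(I−φ)·Δt = d  ⇒  (17.6+22.1 − 2φ)·1 = 21.5
φ = (39.70 − 21.5/1) / 2 = 9.10 mm/h.

φ ≈ 9.10 mm/h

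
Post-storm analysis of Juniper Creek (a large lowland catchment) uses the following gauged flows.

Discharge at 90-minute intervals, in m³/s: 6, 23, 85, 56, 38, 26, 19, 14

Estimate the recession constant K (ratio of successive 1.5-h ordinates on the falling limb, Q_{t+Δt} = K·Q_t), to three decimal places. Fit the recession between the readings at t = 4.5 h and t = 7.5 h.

Using the recession-limb readings at t = 4.5 h and t = 7.5 h: Q falls from 56 to 26 m³/s over 2 intervals.
K = (Q₂/Q₁)^(1/2) = (26/56)^(1/2) = 0.681.

K ≈ 0.681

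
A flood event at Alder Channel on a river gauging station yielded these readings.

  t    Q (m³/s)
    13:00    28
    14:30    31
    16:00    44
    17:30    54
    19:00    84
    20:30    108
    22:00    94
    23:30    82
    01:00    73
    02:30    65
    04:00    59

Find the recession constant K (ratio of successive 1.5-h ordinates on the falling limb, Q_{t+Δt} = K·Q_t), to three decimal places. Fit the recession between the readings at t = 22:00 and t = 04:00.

Using the recession-limb readings at t = 22:00 and t = 04:00: Q falls from 94 to 59 m³/s over 4 intervals.
K = (Q₂/Q₁)^(1/4) = (59/94)^(1/4) = 0.890.

K ≈ 0.890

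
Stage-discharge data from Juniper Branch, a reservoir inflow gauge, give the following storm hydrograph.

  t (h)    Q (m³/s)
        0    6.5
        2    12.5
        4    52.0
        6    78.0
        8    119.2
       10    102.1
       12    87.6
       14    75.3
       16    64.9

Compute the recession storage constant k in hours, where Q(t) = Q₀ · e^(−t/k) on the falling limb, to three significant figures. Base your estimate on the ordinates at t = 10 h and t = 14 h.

k ≈ 13.1 h

On the falling limb, Q drops from 102.1 to 75.3 m³/s between t = 10 h and t = 14 h (Δt = 4 h).
k = −Δt / ln(Q₂/Q₁) = −4 / ln(75.3/102.1) = 13.1 h.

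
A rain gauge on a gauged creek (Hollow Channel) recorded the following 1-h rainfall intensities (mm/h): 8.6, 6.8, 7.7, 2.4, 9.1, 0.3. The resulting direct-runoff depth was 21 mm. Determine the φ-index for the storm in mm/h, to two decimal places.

Only the 4 blocks with intensity above φ contribute runoff: 8.6, 6.8, 7.7, 9.1 mm/h.
Σ(I−φ)·Δt = d  ⇒  (8.6+6.8+7.7+9.1 − 4φ)·1 = 21
φ = (32.20 − 21/1) / 4 = 2.80 mm/h.

φ ≈ 2.80 mm/h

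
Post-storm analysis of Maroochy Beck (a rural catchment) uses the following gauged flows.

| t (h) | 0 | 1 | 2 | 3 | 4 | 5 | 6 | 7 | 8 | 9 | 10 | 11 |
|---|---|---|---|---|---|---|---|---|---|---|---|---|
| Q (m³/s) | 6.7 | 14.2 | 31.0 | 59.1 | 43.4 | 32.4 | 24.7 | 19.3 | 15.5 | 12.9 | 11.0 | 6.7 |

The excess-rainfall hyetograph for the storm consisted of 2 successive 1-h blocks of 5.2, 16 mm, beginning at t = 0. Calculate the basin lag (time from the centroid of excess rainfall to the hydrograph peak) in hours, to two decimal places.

Centroid of excess rainfall: t_c = Σ P_i·t̄_i / ΣP_i = 1.2547 h (block centres at 0.5, 1.5 h).
Hydrograph peak occurs at t = 3 h, so basin lag t_L = 3 − 1.2547 = 1.75 h.

t_L ≈ 1.75 h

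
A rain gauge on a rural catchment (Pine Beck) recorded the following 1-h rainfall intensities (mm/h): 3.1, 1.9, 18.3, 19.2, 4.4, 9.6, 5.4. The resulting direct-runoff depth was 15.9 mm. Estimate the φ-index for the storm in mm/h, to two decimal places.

φ ≈ 10.80 mm/h

Only the 2 blocks with intensity above φ contribute runoff: 18.3, 19.2 mm/h.
Σ(I−φ)·Δt = d  ⇒  (18.3+19.2 − 2φ)·1 = 15.9
φ = (37.50 − 15.9/1) / 2 = 10.80 mm/h.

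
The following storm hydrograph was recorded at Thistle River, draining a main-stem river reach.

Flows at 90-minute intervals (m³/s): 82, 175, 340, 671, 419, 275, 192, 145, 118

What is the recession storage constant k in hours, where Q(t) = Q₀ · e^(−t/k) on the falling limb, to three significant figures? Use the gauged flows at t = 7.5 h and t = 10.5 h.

k ≈ 4.69 h

On the falling limb, Q drops from 275 to 145 m³/s between t = 7.5 h and t = 10.5 h (Δt = 3 h).
k = −Δt / ln(Q₂/Q₁) = −3 / ln(145/275) = 4.69 h.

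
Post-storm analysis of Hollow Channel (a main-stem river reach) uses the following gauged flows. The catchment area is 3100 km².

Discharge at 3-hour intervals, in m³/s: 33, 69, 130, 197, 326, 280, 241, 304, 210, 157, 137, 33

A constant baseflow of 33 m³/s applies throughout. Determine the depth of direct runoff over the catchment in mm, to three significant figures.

d ≈ 6.00 mm

Direct runoff: 0.0, 36.0, 97.0, 164.0, 293.0, 247.0, 208.0, 271.0, 177.0, 124.0, 104.0, 0.0 m³/s; ΣQ_DR = 1721 m³/s.
V = ΣQ_DR · Δt = 1721 × 10800 s = 1.859 × 10^7 m³.
Over A = 3100 km², depth = V / A = 6.00 mm.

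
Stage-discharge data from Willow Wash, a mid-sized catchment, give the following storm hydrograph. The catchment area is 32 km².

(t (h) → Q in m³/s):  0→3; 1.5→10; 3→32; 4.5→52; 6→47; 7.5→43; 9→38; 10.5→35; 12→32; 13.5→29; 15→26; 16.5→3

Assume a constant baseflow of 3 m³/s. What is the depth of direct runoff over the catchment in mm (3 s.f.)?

d ≈ 53.0 mm

Direct runoff: 0.0, 7.0, 29.0, 49.0, 44.0, 40.0, 35.0, 32.0, 29.0, 26.0, 23.0, 0.0 m³/s; ΣQ_DR = 314.0 m³/s.
V = ΣQ_DR · Δt = 314.0 × 5400 s = 1.696 × 10^6 m³.
Over A = 32 km², depth = V / A = 53.0 mm.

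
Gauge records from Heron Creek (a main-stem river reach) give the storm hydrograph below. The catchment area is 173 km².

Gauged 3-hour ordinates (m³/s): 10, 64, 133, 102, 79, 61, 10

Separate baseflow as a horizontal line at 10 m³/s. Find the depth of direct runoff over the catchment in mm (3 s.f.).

Direct runoff: 0.0, 54.0, 123.0, 92.0, 69.0, 51.0, 0.0 m³/s; ΣQ_DR = 389.0 m³/s.
V = ΣQ_DR · Δt = 389.0 × 10800 s = 4.201 × 10^6 m³.
Over A = 173 km², depth = V / A = 24.3 mm.

d ≈ 24.3 mm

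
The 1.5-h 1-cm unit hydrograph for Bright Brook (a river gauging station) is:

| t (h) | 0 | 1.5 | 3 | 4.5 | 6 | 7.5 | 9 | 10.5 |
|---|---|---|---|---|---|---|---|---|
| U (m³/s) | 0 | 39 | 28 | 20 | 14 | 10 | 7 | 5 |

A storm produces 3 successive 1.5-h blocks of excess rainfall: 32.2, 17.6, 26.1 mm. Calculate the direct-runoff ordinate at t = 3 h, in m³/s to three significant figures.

Q ≈ 159 m³/s

By discrete convolution, Q_j = Σ (P_i / 10 mm) · U_{j−i}.
At t = 3 h (j=2): Q = (32.2/10)·28 + (17.6/10)·39 + (26.1/10)·0 = 159 m³/s.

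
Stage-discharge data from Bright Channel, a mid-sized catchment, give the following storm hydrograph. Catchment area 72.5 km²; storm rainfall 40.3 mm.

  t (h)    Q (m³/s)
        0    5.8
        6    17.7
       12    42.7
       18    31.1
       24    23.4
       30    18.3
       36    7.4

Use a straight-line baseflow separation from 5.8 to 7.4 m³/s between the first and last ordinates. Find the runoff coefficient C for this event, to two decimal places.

ΣQ_DR = 100.2 m³/s; V = ΣQ_DR·Δt = 2.164 × 10^6 m³.
Runoff depth d = V / A = 29.85 mm.
C = d / P = 29.85 / 40.3 = 0.74.

C ≈ 0.74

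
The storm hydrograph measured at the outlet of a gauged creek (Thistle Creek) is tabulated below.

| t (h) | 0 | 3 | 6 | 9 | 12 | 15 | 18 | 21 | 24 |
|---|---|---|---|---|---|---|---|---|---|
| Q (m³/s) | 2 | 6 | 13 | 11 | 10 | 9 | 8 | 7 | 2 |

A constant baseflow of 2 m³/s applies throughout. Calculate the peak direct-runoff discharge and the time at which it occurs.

Q_p = 11.0 m³/s at t = 6 h

Subtracting baseflow gives direct-runoff ordinates: 0.0, 4.0, 11.0, 9.0, 8.0, 7.0, 6.0, 5.0, 0.0 m³/s.
The maximum is 11.0 m³/s, occurring at the reading for t = 6 h.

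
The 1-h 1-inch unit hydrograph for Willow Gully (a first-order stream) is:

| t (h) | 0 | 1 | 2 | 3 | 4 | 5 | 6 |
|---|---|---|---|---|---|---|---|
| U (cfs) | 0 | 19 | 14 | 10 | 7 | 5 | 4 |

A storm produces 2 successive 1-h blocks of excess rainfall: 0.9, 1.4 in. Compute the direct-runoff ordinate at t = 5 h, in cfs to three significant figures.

Q ≈ 14.3 cfs

By discrete convolution, Q_j = Σ (P_i / 1 in) · U_{j−i}.
At t = 5 h (j=5): Q = (0.9/1)·5 + (1.4/1)·7 = 14.3 cfs.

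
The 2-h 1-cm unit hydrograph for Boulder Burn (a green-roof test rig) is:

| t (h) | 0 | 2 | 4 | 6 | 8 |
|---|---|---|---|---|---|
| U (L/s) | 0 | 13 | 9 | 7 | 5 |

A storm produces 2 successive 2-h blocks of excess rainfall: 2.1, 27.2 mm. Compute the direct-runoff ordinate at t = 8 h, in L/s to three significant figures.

By discrete convolution, Q_j = Σ (P_i / 10 mm) · U_{j−i}.
At t = 8 h (j=4): Q = (2.1/10)·5 + (27.2/10)·7 = 20.1 L/s.

Q ≈ 20.1 L/s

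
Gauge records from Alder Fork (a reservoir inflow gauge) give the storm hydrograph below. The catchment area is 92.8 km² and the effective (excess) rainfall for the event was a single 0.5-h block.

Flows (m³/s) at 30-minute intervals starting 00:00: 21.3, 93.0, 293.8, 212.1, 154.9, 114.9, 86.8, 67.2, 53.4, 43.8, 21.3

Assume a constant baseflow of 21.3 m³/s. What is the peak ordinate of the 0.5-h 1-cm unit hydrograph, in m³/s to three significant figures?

U_p ≈ 151 m³/s

Direct runoff: 0.0, 71.7, 272.5, 190.8, 133.6, 93.6, 65.5, 45.9, 32.1, 22.5, 0.0 m³/s; ΣQ_DR = 928.2 m³/s, peak = 272.5 m³/s.
Runoff depth d = ΣQ_DR·Δt / A = 928.2 × 1800 / (92.8 km²) = 18.00 mm.
The 1-cm UH is the DRH scaled by (10 mm)/d, so U_p = 272.5 × 10/18.00 = 151 m³/s.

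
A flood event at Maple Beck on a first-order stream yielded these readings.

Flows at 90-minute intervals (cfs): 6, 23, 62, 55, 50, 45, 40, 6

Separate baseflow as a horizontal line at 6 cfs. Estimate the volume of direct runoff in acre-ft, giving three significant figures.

Direct-runoff ordinates (Q − Q_b): 0.0, 17.0, 56.0, 49.0, 44.0, 39.0, 34.0, 0.0 cfs.
ΣQ_DR = 239.0 cfs.
With Δt = 1.5 h = 5400 s, V = ΣQ_DR · Δt = 239.0 × 5400 = 1.29 × 10^6 ft³ = 29.6 acre-ft.

V ≈ 29.6 acre-ft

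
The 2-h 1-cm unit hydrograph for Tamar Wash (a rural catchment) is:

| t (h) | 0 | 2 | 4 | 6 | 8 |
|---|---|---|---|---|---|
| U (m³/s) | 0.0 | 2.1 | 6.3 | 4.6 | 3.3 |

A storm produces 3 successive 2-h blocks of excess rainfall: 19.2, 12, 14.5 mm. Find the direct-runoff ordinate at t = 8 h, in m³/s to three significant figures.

By discrete convolution, Q_j = Σ (P_i / 10 mm) · U_{j−i}.
At t = 8 h (j=4): Q = (19.2/10)·3.3 + (12/10)·4.6 + (14.5/10)·6.3 = 21.0 m³/s.

Q ≈ 21.0 m³/s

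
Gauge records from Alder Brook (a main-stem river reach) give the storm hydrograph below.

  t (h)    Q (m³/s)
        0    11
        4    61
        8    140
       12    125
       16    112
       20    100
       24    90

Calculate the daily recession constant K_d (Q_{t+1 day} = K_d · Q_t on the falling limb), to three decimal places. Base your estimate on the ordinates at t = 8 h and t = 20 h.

Between t = 8 h and t = 20 h the flow falls from 140 to 100 m³/s over 3×4 h = 12 h.
Per-interval ratio K = (100/140)^(1/3) = 0.8939; K_d = K^(24/4) = 0.510.

K_d ≈ 0.510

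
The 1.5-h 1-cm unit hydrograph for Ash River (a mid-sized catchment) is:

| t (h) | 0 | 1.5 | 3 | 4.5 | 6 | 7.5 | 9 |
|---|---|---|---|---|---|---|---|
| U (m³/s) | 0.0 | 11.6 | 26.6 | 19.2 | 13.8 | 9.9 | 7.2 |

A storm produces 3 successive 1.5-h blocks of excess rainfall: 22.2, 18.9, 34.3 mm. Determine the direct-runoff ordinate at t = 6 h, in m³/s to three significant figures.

By discrete convolution, Q_j = Σ (P_i / 10 mm) · U_{j−i}.
At t = 6 h (j=4): Q = (22.2/10)·13.8 + (18.9/10)·19.2 + (34.3/10)·26.6 = 158 m³/s.

Q ≈ 158 m³/s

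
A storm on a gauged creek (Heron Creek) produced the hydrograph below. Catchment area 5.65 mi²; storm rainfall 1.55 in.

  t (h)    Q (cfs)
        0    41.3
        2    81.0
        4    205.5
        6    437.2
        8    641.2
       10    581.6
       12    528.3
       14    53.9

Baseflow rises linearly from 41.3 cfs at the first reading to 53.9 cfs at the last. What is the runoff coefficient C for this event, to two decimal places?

ΣQ_DR = 2189 cfs; V = ΣQ_DR·Δt = 1.576 × 10^7 ft³.
Runoff depth d = V / A = 1.201 in.
C = d / P = 1.201 / 1.55 = 0.77.

C ≈ 0.77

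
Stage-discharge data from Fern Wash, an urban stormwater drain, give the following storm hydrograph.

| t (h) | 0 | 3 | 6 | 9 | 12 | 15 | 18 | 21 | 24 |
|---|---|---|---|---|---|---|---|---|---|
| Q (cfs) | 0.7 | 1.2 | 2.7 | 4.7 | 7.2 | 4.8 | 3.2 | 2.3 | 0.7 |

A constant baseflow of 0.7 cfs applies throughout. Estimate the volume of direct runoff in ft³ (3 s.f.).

V ≈ 2.29 × 10^5 ft³

Direct-runoff ordinates (Q − Q_b): 0.0, 0.5, 2.0, 4.0, 6.5, 4.1, 2.5, 1.6, 0.0 cfs.
ΣQ_DR = 21.20 cfs.
With Δt = 3 h = 10800 s, V = ΣQ_DR · Δt = 21.20 × 10800 = 2.29 × 10^5 ft³.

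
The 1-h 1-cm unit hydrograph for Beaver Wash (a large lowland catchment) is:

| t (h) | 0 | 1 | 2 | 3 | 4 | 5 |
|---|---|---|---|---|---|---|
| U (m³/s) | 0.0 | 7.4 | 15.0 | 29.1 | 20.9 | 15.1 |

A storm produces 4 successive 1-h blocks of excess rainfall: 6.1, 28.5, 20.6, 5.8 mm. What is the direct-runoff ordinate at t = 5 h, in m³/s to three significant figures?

Q ≈ 137 m³/s

By discrete convolution, Q_j = Σ (P_i / 10 mm) · U_{j−i}.
At t = 5 h (j=5): Q = (6.1/10)·15.1 + (28.5/10)·20.9 + (20.6/10)·29.1 + (5.8/10)·15.0 = 137 m³/s.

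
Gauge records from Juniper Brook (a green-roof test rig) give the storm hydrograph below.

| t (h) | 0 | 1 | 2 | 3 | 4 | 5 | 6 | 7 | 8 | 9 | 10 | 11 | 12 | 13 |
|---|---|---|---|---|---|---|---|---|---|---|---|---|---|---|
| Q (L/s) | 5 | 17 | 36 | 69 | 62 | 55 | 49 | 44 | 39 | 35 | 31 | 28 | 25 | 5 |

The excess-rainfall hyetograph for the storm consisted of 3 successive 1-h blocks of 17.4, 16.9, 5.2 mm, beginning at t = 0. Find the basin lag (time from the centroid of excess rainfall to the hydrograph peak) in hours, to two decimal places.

t_L ≈ 1.81 h

Centroid of excess rainfall: t_c = Σ P_i·t̄_i / ΣP_i = 1.1911 h (block centres at 0.5, 1.5, 2.5 h).
Hydrograph peak occurs at t = 3 h, so basin lag t_L = 3 − 1.1911 = 1.81 h.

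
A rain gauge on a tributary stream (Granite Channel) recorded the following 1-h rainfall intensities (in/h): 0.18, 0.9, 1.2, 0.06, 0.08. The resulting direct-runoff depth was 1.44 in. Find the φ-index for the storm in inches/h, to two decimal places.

φ ≈ 0.33 in/h

Only the 2 blocks with intensity above φ contribute runoff: 0.9, 1.2 in/h.
Σ(I−φ)·Δt = d  ⇒  (0.9+1.2 − 2φ)·1 = 1.44
φ = (2.100 − 1.44/1) / 2 = 0.33 in/h.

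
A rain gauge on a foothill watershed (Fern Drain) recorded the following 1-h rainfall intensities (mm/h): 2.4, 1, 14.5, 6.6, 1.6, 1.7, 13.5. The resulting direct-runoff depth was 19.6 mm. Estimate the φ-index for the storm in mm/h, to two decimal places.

φ ≈ 5.00 mm/h

Only the 3 blocks with intensity above φ contribute runoff: 14.5, 6.6, 13.5 mm/h.
Σ(I−φ)·Δt = d  ⇒  (14.5+6.6+13.5 − 3φ)·1 = 19.6
φ = (34.60 − 19.6/1) / 3 = 5.00 mm/h.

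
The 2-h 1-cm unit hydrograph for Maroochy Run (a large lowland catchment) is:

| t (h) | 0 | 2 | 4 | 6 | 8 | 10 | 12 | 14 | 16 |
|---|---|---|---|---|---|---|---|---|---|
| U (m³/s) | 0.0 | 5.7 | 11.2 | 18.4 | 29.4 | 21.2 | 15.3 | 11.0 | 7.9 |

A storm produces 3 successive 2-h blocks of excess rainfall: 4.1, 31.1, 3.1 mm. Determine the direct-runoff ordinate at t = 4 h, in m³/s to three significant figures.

Q ≈ 22.3 m³/s

By discrete convolution, Q_j = Σ (P_i / 10 mm) · U_{j−i}.
At t = 4 h (j=2): Q = (4.1/10)·11.2 + (31.1/10)·5.7 + (3.1/10)·0.0 = 22.3 m³/s.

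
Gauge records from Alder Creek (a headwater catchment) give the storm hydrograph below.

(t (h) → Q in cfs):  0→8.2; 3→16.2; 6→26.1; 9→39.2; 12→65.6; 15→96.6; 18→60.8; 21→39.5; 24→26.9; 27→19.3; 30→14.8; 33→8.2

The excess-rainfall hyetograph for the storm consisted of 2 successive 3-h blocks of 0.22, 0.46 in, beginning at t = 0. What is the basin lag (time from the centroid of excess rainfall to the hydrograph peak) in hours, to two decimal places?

t_L ≈ 11.47 h

Centroid of excess rainfall: t_c = Σ P_i·t̄_i / ΣP_i = 3.5294 h (block centres at 1.5, 4.5 h).
Hydrograph peak occurs at t = 15 h, so basin lag t_L = 15 − 3.5294 = 11.47 h.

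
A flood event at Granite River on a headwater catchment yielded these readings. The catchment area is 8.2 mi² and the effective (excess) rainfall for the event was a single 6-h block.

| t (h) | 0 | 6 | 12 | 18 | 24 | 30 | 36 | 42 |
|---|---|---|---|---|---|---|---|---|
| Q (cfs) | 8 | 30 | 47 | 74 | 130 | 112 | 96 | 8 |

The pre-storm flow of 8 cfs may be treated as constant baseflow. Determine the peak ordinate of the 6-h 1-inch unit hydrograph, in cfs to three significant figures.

U_p ≈ 244 cfs

Direct runoff: 0.0, 22.0, 39.0, 66.0, 122.0, 104.0, 88.0, 0.0 cfs; ΣQ_DR = 441.0 cfs, peak = 122.0 cfs.
Runoff depth d = ΣQ_DR·Δt / A = 441.0 × 21600 / (8.2 mi²) = 0.5000 in.
The 1-inch UH is the DRH scaled by (1 in)/d, so U_p = 122.0 × 1/0.5000 = 244 cfs.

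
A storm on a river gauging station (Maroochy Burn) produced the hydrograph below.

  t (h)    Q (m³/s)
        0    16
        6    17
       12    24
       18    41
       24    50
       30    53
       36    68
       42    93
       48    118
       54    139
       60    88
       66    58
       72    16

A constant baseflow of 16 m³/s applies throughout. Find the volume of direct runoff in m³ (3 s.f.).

Direct-runoff ordinates (Q − Q_b): 0.0, 1.0, 8.0, 25.0, 34.0, 37.0, 52.0, 77.0, 102.0, 123.0, 72.0, 42.0, 0.0 m³/s.
ΣQ_DR = 573.0 m³/s.
With Δt = 6 h = 21600 s, V = ΣQ_DR · Δt = 573.0 × 21600 = 1.24 × 10^7 m³.

V ≈ 1.24 × 10^7 m³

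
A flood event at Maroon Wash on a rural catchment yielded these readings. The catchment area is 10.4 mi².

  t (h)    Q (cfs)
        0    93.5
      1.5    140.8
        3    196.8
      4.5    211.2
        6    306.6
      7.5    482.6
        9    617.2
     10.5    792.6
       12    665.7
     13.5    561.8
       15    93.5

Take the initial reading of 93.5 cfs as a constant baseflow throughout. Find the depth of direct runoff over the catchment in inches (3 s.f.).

Direct runoff: 0.0, 47.3, 103.3, 117.7, 213.1, 389.1, 523.7, 699.1, 572.2, 468.3, 0.0 cfs; ΣQ_DR = 3134 cfs.
V = ΣQ_DR · Δt = 3134 × 5400 s = 1.692 × 10^7 ft³.
Over A = 10.4 mi², depth = V / A = 0.700 in.

d ≈ 0.700 in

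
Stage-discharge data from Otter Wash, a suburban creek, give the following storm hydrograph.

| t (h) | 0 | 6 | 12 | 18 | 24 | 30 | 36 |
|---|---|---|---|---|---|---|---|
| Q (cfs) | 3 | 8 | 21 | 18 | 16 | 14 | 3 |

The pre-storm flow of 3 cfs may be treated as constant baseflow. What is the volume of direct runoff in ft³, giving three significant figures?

Direct-runoff ordinates (Q − Q_b): 0.0, 5.0, 18.0, 15.0, 13.0, 11.0, 0.0 cfs.
ΣQ_DR = 62.00 cfs.
With Δt = 6 h = 21600 s, V = ΣQ_DR · Δt = 62.00 × 21600 = 1.34 × 10^6 ft³.

V ≈ 1.34 × 10^6 ft³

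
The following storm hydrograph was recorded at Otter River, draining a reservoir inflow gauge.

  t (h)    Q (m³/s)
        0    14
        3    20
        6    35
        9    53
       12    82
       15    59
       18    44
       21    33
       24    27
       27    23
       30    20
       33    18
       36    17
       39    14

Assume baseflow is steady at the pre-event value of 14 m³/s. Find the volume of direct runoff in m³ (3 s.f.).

V ≈ 2.84 × 10^6 m³

Direct-runoff ordinates (Q − Q_b): 0.0, 6.0, 21.0, 39.0, 68.0, 45.0, 30.0, 19.0, 13.0, 9.0, 6.0, 4.0, 3.0, 0.0 m³/s.
ΣQ_DR = 263.0 m³/s.
With Δt = 3 h = 10800 s, V = ΣQ_DR · Δt = 263.0 × 10800 = 2.84 × 10^6 m³.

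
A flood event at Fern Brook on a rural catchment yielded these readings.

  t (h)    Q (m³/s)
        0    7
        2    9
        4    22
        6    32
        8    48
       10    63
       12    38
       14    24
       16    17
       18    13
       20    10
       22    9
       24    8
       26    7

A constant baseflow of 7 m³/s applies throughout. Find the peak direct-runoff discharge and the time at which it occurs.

Q_p = 56.0 m³/s at t = 10 h

Subtracting baseflow gives direct-runoff ordinates: 0.0, 2.0, 15.0, 25.0, 41.0, 56.0, 31.0, 17.0, 10.0, 6.0, 3.0, 2.0, 1.0, 0.0 m³/s.
The maximum is 56.0 m³/s, occurring at the reading for t = 10 h.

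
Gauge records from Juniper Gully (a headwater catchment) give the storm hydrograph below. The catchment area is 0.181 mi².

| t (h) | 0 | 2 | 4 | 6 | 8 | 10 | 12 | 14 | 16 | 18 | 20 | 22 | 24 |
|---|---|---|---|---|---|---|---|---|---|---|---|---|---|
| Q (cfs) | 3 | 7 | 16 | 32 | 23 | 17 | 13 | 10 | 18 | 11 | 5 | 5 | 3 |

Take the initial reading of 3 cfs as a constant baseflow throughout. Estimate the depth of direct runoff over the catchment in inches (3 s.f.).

d ≈ 2.12 in

Direct runoff: 0.0, 4.0, 13.0, 29.0, 20.0, 14.0, 10.0, 7.0, 15.0, 8.0, 2.0, 2.0, 0.0 cfs; ΣQ_DR = 124.0 cfs.
V = ΣQ_DR · Δt = 124.0 × 7200 s = 8.928 × 10^5 ft³.
Over A = 0.181 mi², depth = V / A = 2.12 in.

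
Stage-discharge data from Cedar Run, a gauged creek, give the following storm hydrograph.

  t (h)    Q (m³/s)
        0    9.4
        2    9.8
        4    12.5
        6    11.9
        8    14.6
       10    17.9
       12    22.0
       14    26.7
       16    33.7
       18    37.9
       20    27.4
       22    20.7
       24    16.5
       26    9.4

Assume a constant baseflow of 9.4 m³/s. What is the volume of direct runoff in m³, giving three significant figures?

V ≈ 9.99 × 10^5 m³

Direct-runoff ordinates (Q − Q_b): 0.0, 0.4, 3.1, 2.5, 5.2, 8.5, 12.6, 17.3, 24.3, 28.5, 18.0, 11.3, 7.1, 0.0 m³/s.
ΣQ_DR = 138.8 m³/s.
With Δt = 2 h = 7200 s, V = ΣQ_DR · Δt = 138.8 × 7200 = 9.99 × 10^5 m³.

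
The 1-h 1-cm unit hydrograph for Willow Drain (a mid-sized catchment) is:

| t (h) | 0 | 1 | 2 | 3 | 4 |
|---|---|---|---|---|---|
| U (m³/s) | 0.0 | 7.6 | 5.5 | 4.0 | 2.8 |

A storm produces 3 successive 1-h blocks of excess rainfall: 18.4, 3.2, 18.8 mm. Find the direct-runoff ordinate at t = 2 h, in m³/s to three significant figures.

By discrete convolution, Q_j = Σ (P_i / 10 mm) · U_{j−i}.
At t = 2 h (j=2): Q = (18.4/10)·5.5 + (3.2/10)·7.6 + (18.8/10)·0.0 = 12.6 m³/s.

Q ≈ 12.6 m³/s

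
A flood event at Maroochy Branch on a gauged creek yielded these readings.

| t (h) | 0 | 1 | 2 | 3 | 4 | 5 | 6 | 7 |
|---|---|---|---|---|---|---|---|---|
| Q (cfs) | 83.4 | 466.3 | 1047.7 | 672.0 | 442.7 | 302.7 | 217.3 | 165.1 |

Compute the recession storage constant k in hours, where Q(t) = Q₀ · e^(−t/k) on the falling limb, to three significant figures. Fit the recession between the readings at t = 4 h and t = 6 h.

k ≈ 2.81 h

On the falling limb, Q drops from 442.7 to 217.3 cfs between t = 4 h and t = 6 h (Δt = 2 h).
k = −Δt / ln(Q₂/Q₁) = −2 / ln(217.3/442.7) = 2.81 h.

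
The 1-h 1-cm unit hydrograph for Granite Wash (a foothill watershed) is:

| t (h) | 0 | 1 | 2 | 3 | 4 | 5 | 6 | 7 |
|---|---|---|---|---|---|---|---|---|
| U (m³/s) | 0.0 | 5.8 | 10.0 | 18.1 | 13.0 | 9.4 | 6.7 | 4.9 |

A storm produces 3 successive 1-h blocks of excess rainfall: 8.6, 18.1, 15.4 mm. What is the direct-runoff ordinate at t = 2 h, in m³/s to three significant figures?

By discrete convolution, Q_j = Σ (P_i / 10 mm) · U_{j−i}.
At t = 2 h (j=2): Q = (8.6/10)·10.0 + (18.1/10)·5.8 + (15.4/10)·0.0 = 19.1 m³/s.

Q ≈ 19.1 m³/s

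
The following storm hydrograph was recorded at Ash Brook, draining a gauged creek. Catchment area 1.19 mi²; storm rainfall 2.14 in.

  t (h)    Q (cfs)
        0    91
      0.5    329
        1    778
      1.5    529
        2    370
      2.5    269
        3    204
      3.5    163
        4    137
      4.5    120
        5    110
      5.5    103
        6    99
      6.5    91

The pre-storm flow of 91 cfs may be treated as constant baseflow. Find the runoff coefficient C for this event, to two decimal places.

ΣQ_DR = 2119 cfs; V = ΣQ_DR·Δt = 3.814 × 10^6 ft³.
Runoff depth d = V / A = 1.380 in.
C = d / P = 1.380 / 2.14 = 0.64.

C ≈ 0.64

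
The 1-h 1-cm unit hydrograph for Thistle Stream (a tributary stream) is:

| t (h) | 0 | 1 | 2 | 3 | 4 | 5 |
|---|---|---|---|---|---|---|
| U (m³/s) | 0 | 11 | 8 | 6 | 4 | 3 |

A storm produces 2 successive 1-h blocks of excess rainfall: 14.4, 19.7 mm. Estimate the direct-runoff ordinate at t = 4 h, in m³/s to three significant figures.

By discrete convolution, Q_j = Σ (P_i / 10 mm) · U_{j−i}.
At t = 4 h (j=4): Q = (14.4/10)·4 + (19.7/10)·6 = 17.6 m³/s.

Q ≈ 17.6 m³/s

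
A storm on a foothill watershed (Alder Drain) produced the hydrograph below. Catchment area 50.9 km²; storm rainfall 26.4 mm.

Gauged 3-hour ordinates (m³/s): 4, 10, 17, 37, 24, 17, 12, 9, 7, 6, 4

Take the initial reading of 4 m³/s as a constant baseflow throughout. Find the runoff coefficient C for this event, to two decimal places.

ΣQ_DR = 103.0 m³/s; V = ΣQ_DR·Δt = 1.112 × 10^6 m³.
Runoff depth d = V / A = 21.85 mm.
C = d / P = 21.85 / 26.4 = 0.83.

C ≈ 0.83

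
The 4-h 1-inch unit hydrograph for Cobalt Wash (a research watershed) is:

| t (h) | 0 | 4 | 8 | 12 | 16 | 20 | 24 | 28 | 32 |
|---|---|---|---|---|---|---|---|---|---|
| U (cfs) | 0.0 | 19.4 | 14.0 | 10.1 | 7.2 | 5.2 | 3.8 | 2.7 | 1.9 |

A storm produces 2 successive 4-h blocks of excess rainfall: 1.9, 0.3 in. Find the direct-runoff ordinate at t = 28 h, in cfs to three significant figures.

Q ≈ 6.27 cfs

By discrete convolution, Q_j = Σ (P_i / 1 in) · U_{j−i}.
At t = 28 h (j=7): Q = (1.9/1)·2.7 + (0.3/1)·3.8 = 6.27 cfs.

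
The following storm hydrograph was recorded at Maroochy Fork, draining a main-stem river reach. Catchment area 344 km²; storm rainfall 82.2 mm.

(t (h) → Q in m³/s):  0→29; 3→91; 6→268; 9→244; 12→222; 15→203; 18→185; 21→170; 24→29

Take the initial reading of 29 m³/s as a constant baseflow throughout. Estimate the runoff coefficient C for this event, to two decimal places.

C ≈ 0.45

ΣQ_DR = 1180 m³/s; V = ΣQ_DR·Δt = 1.274 × 10^7 m³.
Runoff depth d = V / A = 37.05 mm.
C = d / P = 37.05 / 82.2 = 0.45.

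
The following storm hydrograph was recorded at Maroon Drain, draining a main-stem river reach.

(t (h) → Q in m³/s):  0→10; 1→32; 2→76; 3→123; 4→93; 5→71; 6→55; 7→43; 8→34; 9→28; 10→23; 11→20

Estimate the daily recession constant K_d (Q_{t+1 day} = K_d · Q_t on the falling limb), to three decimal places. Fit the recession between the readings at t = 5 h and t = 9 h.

K_d ≈ 0.004

Between t = 5 h and t = 9 h the flow falls from 71 to 28 m³/s over 4×1 h = 4 h.
Per-interval ratio K = (28/71)^(1/4) = 0.7925; K_d = K^(24/1) = 0.004.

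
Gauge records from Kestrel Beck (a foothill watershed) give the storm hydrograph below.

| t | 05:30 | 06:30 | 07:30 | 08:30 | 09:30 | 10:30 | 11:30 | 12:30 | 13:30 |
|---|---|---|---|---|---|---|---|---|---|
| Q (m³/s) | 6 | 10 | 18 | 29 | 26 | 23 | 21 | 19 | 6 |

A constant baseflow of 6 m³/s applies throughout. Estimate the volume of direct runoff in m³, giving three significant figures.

V ≈ 3.74 × 10^5 m³

Direct-runoff ordinates (Q − Q_b): 0.0, 4.0, 12.0, 23.0, 20.0, 17.0, 15.0, 13.0, 0.0 m³/s.
ΣQ_DR = 104.0 m³/s.
With Δt = 1 h = 3600 s, V = ΣQ_DR · Δt = 104.0 × 3600 = 3.74 × 10^5 m³.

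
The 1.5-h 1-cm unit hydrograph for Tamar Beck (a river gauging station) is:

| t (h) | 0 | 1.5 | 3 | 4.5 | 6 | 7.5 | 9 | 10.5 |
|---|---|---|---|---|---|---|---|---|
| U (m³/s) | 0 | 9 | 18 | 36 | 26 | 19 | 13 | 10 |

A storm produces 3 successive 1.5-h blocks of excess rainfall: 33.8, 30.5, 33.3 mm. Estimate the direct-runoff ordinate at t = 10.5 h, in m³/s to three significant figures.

By discrete convolution, Q_j = Σ (P_i / 10 mm) · U_{j−i}.
At t = 10.5 h (j=7): Q = (33.8/10)·10 + (30.5/10)·13 + (33.3/10)·19 = 137 m³/s.

Q ≈ 137 m³/s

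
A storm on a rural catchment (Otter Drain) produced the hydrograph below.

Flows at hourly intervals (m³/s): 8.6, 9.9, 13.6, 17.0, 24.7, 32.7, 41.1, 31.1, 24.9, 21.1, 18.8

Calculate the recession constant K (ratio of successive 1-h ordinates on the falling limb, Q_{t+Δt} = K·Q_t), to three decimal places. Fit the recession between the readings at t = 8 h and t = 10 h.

K ≈ 0.869

Using the recession-limb readings at t = 8 h and t = 10 h: Q falls from 24.9 to 18.8 m³/s over 2 intervals.
K = (Q₂/Q₁)^(1/2) = (18.8/24.9)^(1/2) = 0.869.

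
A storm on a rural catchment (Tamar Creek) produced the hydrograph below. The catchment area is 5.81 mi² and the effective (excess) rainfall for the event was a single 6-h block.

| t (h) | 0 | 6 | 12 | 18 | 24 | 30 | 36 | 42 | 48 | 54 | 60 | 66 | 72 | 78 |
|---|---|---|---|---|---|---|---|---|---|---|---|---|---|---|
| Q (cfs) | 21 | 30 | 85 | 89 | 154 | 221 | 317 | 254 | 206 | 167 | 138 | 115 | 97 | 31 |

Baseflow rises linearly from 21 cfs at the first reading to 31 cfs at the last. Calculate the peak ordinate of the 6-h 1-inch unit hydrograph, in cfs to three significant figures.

U_p ≈ 117 cfs

Direct runoff: 0.00, 8.23, 62.46, 65.69, 129.92, 196.15, 291.38, 227.62, 178.85, 139.08, 109.31, 85.54, 66.77, 0.00 cfs; ΣQ_DR = 1561 cfs, peak = 291.38 cfs.
Runoff depth d = ΣQ_DR·Δt / A = 1561 × 21600 / (5.81 mi²) = 2.498 in.
The 1-inch UH is the DRH scaled by (1 in)/d, so U_p = 291.38 × 1/2.498 = 117 cfs.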